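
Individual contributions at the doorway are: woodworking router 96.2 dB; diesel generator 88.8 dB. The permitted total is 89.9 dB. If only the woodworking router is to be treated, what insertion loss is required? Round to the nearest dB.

Everything except the woodworking router sums to 10^(88.8/10) = 7.586e+08 in linear terms, 88.80 dB.
To meet 89.9 dB overall, the treated woodworking router may contribute at most 10^(89.9/10) − 7.586e+08 = 2.187e+08, i.e. 83.40 dB.
So the woodworking router must be reduced from 96.2 to 83.40 dB: IL = 12.80 dB.

13 dB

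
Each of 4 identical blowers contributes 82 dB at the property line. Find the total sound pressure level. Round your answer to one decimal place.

88.0 dB

With 4 equal, uncorrelated contributions the intensity is 4× that of one unit, giving a rise of 10·log₁₀ 4.
L_total = 82 + 10·log₁₀(4) = 82 + 6.021 = 88.02 dB.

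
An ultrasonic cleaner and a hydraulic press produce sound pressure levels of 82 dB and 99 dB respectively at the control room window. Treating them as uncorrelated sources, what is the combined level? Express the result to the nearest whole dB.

For uncorrelated sources the intensities add, so convert each level to linear form, sum, and take 10·log₁₀ of the total.
Σ 10^(L/10) = 10^(82/10) + 10^(99/10) = 8.102e+09.
L_total = 10·log₁₀(8.102e+09) = 99.09 dB.

99 dB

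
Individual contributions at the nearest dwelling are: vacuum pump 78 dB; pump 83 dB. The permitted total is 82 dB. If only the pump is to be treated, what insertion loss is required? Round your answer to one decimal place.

Fixed contribution from the other source: Σ 10^(L/10) = 10^(78/10) = 6.310e+07 (78.00 dB).
To meet 82 dB overall, the treated pump may contribute at most 10^(82/10) − 6.310e+07 = 9.539e+07, i.e. 79.80 dB.
Required insertion loss = 83 − 79.80 = 3.20 dB.

3.2 dB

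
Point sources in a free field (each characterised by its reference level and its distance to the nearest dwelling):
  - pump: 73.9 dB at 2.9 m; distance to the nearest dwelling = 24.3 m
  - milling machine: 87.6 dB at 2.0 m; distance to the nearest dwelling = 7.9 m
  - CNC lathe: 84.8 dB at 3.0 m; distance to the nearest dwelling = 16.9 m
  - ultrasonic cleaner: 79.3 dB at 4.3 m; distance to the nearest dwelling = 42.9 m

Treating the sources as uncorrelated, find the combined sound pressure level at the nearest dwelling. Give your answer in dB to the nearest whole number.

Apply inverse-square spreading to bring every level to the receiver, then sum 10^(L/10).
pump: 73.9 − 20·log₁₀(24.3/2.9) = 73.9 − 18.46 = 55.44 dB.
milling machine: 87.6 − 20·log₁₀(7.9/2.0) = 87.6 − 11.93 = 75.67 dB.
CNC lathe: 84.8 − 20·log₁₀(16.9/3.0) = 84.8 − 15.02 = 69.78 dB.
ultrasonic cleaner: 79.3 − 20·log₁₀(42.9/4.3) = 79.3 − 19.98 = 59.32 dB.
Σ 10^(L/10) = 4.760e+07 → L_total = 10·log₁₀(4.760e+07) = 76.78 dB.

77 dB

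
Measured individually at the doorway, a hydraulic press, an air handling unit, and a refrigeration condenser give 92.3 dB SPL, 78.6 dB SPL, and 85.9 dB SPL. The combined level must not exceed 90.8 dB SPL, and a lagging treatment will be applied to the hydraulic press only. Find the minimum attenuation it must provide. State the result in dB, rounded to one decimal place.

3.6 dB

Everything except the hydraulic press sums to 10^(78.6/10) + 10^(85.9/10) = 4.615e+08 in linear terms, 86.64 dB SPL.
The limit corresponds to 10^(90.8/10) = 1.202e+09; subtracting the fixed part leaves 7.408e+08 for the hydraulic press, i.e. 88.70 dB SPL.
So the hydraulic press must be reduced from 92.3 to 88.70 dB SPL: IL = 3.60 dB.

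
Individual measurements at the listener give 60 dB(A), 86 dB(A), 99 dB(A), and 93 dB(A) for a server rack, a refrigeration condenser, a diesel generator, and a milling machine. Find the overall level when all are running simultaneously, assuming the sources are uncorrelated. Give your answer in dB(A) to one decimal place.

100.1 dB(A)

For uncorrelated sources the intensities add, so convert each level to linear form, sum, and take 10·log₁₀ of the total.
Σ 10^(L/10) = 10^(60/10) + 10^(86/10) + 10^(99/10) + 10^(93/10) = 1.034e+10.
L_total = 10·log₁₀(1.034e+10) = 100.14 dB(A).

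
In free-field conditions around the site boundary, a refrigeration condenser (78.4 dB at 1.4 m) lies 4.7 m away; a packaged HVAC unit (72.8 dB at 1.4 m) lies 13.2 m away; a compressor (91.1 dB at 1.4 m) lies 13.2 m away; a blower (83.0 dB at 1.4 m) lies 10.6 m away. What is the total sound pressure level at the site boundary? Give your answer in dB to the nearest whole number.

74 dB

Propagate each source to the receiver with L = L_ref − 20·log₁₀(r/r_ref), then add intensities.
refrigeration condenser: 78.4 − 20·log₁₀(4.7/1.4) = 78.4 − 10.52 = 67.88 dB.
packaged HVAC unit: 72.8 − 20·log₁₀(13.2/1.4) = 72.8 − 19.49 = 53.31 dB.
compressor: 91.1 − 20·log₁₀(13.2/1.4) = 91.1 − 19.49 = 71.61 dB.
blower: 83.0 − 20·log₁₀(10.6/1.4) = 83.0 − 17.58 = 65.42 dB.
Σ 10^(L/10) = 2.432e+07 → L_total = 10·log₁₀(2.432e+07) = 73.86 dB.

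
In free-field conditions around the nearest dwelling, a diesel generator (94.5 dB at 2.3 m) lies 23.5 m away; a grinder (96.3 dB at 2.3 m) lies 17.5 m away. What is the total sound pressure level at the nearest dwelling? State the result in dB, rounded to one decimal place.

Apply inverse-square spreading to bring every level to the receiver, then sum 10^(L/10).
diesel generator: 94.5 − 20·log₁₀(23.5/2.3) = 94.5 − 20.19 = 74.31 dB.
grinder: 96.3 − 20·log₁₀(17.5/2.3) = 96.3 − 17.63 = 78.67 dB.
Σ 10^(L/10) = 1.007e+08 → L_total = 10·log₁₀(1.007e+08) = 80.03 dB.

80.0 dB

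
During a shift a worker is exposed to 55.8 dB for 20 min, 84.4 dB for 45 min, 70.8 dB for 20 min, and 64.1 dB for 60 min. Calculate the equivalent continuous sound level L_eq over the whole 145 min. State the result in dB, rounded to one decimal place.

Weight each interval's intensity by its duration and average over T = 145 min:
Σ tᵢ·10^(Lᵢ/10) = 20·10^(55.8/10) + 45·10^(84.4/10) + 20·10^(70.8/10) + 60·10^(64.1/10) = 1.280e+10.
L_eq = 10·log₁₀(1.280e+10/145) = 79.46 dB.

79.5 dB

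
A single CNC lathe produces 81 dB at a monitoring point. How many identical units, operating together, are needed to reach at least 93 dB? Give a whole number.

16

Need L₁ + 10·log₁₀ N ≥ 93, i.e. log₁₀ N ≥ 1.20.
N ≥ 10^(12.0/10) = 15.849, so N = 16.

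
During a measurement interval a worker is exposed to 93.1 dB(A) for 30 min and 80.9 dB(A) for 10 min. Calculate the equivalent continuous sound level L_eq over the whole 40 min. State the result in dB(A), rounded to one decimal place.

91.9 dB(A)

L_eq = 10·log₁₀[(1/T)·Σ tᵢ·10^(Lᵢ/10)] with T = 40 min.
Σ tᵢ·10^(Lᵢ/10) = 30·10^(93.1/10) + 10·10^(80.9/10) = 6.248e+10.
L_eq = 10·log₁₀(6.248e+10/40) = 91.94 dB(A).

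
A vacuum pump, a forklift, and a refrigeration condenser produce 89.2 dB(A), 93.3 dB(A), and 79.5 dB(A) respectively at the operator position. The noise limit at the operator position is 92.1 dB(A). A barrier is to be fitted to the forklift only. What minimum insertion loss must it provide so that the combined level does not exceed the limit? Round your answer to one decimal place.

The untreated sources together contribute 10^(89.2/10) + 10^(79.5/10) = 9.209e+08, i.e. 89.64 dB(A).
The limit corresponds to 10^(92.1/10) = 1.622e+09; subtracting the fixed part leaves 7.009e+08 for the forklift, i.e. 88.46 dB(A).
So the forklift must be reduced from 93.3 to 88.46 dB(A): IL = 4.84 dB.

4.8 dB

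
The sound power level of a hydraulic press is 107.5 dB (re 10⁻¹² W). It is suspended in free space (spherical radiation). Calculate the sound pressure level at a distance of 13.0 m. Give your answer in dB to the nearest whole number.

L_p = L_w − 10·log₁₀(4π·r²) with r = 13.0 m.
4π·r² = 2124 m², 10·log₁₀ of that is 33.271 dB.
L_p = 107.5 − 33.271 = 74.23 dB.

74 dB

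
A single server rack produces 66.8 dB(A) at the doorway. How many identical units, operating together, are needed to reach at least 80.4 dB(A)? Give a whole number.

23

The shortfall is 80.4 − 66.8 = 13.6 dB, and N units add 10·log₁₀ N, so need 10·log₁₀ N ≥ 13.6.
N ≥ 10^(13.6/10) = 22.909, so N = 23.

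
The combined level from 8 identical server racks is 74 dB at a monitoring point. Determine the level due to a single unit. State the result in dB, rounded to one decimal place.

65.0 dB

8 equal contributions raise the level by 10·log₁₀ 8 = 9.031 dB, so each unit alone gives 74 − 9.031.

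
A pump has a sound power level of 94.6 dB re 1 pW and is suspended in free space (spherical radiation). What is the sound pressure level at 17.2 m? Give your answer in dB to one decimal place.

58.9 dB

The power spreads over a sphere of area 4π·r², so L_p = L_w − 10·log₁₀(4π·r²).
4π·r² = 3718 m², 10·log₁₀ of that is 35.703 dB.
L_p = 94.6 − 35.703 = 58.90 dB.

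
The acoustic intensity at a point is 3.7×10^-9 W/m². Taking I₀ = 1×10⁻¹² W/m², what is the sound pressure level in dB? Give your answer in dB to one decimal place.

I/I₀ = 3.7×10^-9/10⁻¹² = 3.7×10^3, and L = 10·log₁₀(I/I₀).
L = 10·(0.5682 + 3) = 35.68 dB.

35.7 dB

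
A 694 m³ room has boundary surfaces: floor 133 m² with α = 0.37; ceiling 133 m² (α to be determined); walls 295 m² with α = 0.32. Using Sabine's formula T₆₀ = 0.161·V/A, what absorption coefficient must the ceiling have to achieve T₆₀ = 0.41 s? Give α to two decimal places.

0.97

Required total absorption A = 0.161·694/0.41 = 272.52 m².
Absorption from the other surfaces = 133·0.37 + 295·0.32 = 143.61 m², so the ceiling must supply 128.91 m² over 133 m².
α = 128.91/133 = 0.969.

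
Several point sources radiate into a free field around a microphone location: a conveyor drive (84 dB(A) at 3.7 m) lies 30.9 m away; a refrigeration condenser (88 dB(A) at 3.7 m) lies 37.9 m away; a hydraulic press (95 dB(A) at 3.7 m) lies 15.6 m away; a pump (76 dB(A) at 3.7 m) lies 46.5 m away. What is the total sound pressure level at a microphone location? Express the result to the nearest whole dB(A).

Apply inverse-square spreading to bring every level to the receiver, then sum 10^(L/10).
conveyor drive: 84 − 20·log₁₀(30.9/3.7) = 84 − 18.44 = 65.56 dB(A).
refrigeration condenser: 88 − 20·log₁₀(37.9/3.7) = 88 − 20.21 = 67.79 dB(A).
hydraulic press: 95 − 20·log₁₀(15.6/3.7) = 95 − 12.50 = 82.50 dB(A).
pump: 76 − 20·log₁₀(46.5/3.7) = 76 − 21.99 = 54.01 dB(A).
Σ 10^(L/10) = 1.878e+08 → L_total = 10·log₁₀(1.878e+08) = 82.74 dB(A).

83 dB(A)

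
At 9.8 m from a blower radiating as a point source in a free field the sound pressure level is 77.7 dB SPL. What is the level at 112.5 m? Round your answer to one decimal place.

56.5 dB SPL

For a point source, L₂ = L₁ − 20·log₁₀(r₂/r₁).
L₂ = 77.7 − 20·log₁₀(112.5/9.8) = 77.7 − 21.199 = 56.50 dB SPL.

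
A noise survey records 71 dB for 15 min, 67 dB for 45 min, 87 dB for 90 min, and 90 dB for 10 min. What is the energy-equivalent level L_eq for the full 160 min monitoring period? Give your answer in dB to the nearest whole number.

The energy average is taken in the linear domain: L_eq = 10·log₁₀[(Σ tᵢ·10^(Lᵢ/10))/T], T = 160 min.
Σ tᵢ·10^(Lᵢ/10) = 15·10^(71/10) + 45·10^(67/10) + 90·10^(87/10) + 10·10^(90/10) = 5.552e+10.
L_eq = 10·log₁₀(5.552e+10/160) = 85.40 dB.

85 dB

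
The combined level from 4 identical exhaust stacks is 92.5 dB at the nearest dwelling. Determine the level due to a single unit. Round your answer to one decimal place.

For N identical incoherent sources L_total = L₁ + 10·log₁₀ N, so L₁ = 92.5 − 10·log₁₀(4) = 92.5 − 6.021.

86.5 dB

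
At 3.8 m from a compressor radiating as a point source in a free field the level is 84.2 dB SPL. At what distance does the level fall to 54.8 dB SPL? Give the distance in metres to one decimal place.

112.1 m

The 29.4 dB drop corresponds to a distance ratio of 10^(29.4/20) for a point source.
r₂ = 3.8·10^((84.2−54.8)/20) = 3.8·10^(29.4/20) = 112.15 m.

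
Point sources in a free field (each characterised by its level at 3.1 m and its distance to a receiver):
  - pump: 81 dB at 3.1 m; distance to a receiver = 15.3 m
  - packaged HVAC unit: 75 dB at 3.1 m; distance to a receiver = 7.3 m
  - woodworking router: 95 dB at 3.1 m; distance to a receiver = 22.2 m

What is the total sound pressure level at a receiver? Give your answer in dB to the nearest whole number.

79 dB

First find each source's level at the receiver (point-source: −20·log₁₀(r/r_ref)), then combine on an intensity basis.
pump: 81 − 20·log₁₀(15.3/3.1) = 81 − 13.87 = 67.13 dB.
packaged HVAC unit: 75 − 20·log₁₀(7.3/3.1) = 75 − 7.44 = 67.56 dB.
woodworking router: 95 − 20·log₁₀(22.2/3.1) = 95 − 17.10 = 77.90 dB.
Σ 10^(L/10) = 7.253e+07 → L_total = 10·log₁₀(7.253e+07) = 78.61 dB.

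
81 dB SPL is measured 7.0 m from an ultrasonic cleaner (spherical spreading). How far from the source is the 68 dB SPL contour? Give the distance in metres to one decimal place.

The 13.0 dB drop corresponds to a distance ratio of 10^(13.0/20) for a point source.
r₂ = 7.0·10^((81−68)/20) = 7.0·10^(13.0/20) = 31.27 m.

31.3 m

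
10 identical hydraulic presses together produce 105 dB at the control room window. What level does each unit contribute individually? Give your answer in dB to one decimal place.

95.0 dB

For N identical incoherent sources L_total = L₁ + 10·log₁₀ N, so L₁ = 105 − 10·log₁₀(10) = 105 − 10.000.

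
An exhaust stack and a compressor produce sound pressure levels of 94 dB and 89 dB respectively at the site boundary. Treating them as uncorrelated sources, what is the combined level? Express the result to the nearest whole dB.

Incoherent sources combine by intensity addition: L_total = 10·log₁₀(Σ 10^(L_i/10)).
Σ 10^(L/10) = 10^(94/10) + 10^(89/10) = 3.306e+09.
L_total = 10·log₁₀(3.306e+09) = 95.19 dB.

95 dB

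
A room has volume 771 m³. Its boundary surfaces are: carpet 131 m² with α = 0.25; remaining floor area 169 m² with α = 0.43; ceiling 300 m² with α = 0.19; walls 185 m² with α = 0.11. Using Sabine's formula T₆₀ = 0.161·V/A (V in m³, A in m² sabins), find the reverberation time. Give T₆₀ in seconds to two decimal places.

0.68 s

Summing Sᵢαᵢ: 131·0.25 + 169·0.43 + 300·0.19 + 185·0.11 = 182.77 m².
T₆₀ = 0.161·V/A = 0.161·771/182.77 = 0.679 s.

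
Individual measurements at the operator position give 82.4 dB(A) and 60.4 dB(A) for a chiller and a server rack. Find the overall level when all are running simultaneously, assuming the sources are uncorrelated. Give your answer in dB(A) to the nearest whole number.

Incoherent sources combine by intensity addition: L_total = 10·log₁₀(Σ 10^(L_i/10)).
Σ 10^(L/10) = 10^(82.4/10) + 10^(60.4/10) = 1.749e+08.
L_total = 10·log₁₀(1.749e+08) = 82.43 dB(A).

82 dB(A)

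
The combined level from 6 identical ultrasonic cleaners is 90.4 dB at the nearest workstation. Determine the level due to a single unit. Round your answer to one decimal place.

For N identical incoherent sources L_total = L₁ + 10·log₁₀ N, so L₁ = 90.4 − 10·log₁₀(6) = 90.4 − 7.782.

82.6 dB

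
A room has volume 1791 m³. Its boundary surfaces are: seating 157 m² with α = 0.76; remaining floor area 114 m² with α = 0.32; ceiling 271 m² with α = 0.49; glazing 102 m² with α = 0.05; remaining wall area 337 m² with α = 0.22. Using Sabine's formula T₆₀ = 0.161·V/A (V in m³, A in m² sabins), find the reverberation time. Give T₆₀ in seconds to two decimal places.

A = Σ Sᵢαᵢ = 157·0.76 + 114·0.32 + 271·0.49 + 102·0.05 + 337·0.22 = 367.83 m².
T₆₀ = 0.161·V/A = 0.161·1791/367.83 = 0.784 s.

0.78 s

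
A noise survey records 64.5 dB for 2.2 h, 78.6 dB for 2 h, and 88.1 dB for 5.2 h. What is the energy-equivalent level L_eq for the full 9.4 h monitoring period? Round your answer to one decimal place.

L_eq = 10·log₁₀[(1/T)·Σ tᵢ·10^(Lᵢ/10)] with T = 9.4 h.
Σ tᵢ·10^(Lᵢ/10) = 2.2·10^(64.5/10) + 2·10^(78.6/10) + 5.2·10^(88.1/10) = 3.508e+09.
L_eq = 10·log₁₀(3.508e+09/9.4) = 85.72 dB.

85.7 dB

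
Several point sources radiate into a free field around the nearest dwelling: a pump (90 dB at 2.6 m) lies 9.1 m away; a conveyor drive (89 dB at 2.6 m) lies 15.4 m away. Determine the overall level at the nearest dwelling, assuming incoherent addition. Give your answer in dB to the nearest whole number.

80 dB

Apply inverse-square spreading to bring every level to the receiver, then sum 10^(L/10).
pump: 90 − 20·log₁₀(9.1/2.6) = 90 − 10.88 = 79.12 dB.
conveyor drive: 89 − 20·log₁₀(15.4/2.6) = 89 − 15.45 = 73.55 dB.
Σ 10^(L/10) = 1.043e+08 → L_total = 10·log₁₀(1.043e+08) = 80.18 dB.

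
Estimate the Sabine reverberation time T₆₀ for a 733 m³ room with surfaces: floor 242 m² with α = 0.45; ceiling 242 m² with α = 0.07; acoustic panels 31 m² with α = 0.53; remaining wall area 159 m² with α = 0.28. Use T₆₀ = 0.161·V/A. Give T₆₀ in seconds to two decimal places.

0.63 s

Summing Sᵢαᵢ: 242·0.45 + 242·0.07 + 31·0.53 + 159·0.28 = 186.79 m².
T₆₀ = 0.161 × 733 / 186.79 = 0.632 s.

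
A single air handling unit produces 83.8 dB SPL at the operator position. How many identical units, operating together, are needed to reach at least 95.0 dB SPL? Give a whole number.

The shortfall is 95.0 − 83.8 = 11.2 dB, and N units add 10·log₁₀ N, so need 10·log₁₀ N ≥ 11.2.
N ≥ 10^(11.2/10) = 13.183, so N = 14.

14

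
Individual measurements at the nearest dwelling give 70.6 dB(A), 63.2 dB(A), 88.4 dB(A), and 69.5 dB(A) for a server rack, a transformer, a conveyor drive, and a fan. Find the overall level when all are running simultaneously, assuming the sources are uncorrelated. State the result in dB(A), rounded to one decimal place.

88.5 dB(A)

Incoherent sources combine by intensity addition: L_total = 10·log₁₀(Σ 10^(L_i/10)).
Σ 10^(L/10) = 10^(70.6/10) + 10^(63.2/10) + 10^(88.4/10) + 10^(69.5/10) = 7.143e+08.
L_total = 10·log₁₀(7.143e+08) = 88.54 dB(A).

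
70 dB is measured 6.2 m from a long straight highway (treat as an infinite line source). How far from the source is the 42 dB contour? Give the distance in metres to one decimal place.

The 28.0 dB drop corresponds to a distance ratio of 10^(28.0/10) for a line source.
r₂ = 6.2·10^((70−42)/10) = 6.2·10^(28.0/10) = 3911.94 m.

3911.9 m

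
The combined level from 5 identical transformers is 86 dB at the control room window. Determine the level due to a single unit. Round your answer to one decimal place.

79.0 dB

5 equal contributions raise the level by 10·log₁₀ 5 = 6.990 dB, so each unit alone gives 86 − 6.990.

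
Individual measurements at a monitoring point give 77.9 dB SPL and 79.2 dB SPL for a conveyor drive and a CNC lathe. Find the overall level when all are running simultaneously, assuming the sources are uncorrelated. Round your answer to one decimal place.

81.6 dB SPL

For uncorrelated sources the intensities add, so convert each level to linear form, sum, and take 10·log₁₀ of the total.
Σ 10^(L/10) = 10^(77.9/10) + 10^(79.2/10) = 1.448e+08.
L_total = 10·log₁₀(1.448e+08) = 81.61 dB SPL.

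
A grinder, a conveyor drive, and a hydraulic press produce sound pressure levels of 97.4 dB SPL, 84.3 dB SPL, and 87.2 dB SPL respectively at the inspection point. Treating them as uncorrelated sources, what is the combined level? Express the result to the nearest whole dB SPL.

98 dB SPL

Incoherent sources combine by intensity addition: L_total = 10·log₁₀(Σ 10^(L_i/10)).
Σ 10^(L/10) = 10^(97.4/10) + 10^(84.3/10) + 10^(87.2/10) = 6.289e+09.
L_total = 10·log₁₀(6.289e+09) = 97.99 dB SPL.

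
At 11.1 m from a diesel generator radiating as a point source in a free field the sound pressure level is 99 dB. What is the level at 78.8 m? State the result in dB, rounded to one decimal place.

82.0 dB

For a point source, L₂ = L₁ − 20·log₁₀(r₂/r₁).
L₂ = 99 − 20·log₁₀(78.8/11.1) = 99 − 17.024 = 81.98 dB.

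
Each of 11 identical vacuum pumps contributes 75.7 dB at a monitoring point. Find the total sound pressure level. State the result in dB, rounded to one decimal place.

86.1 dB

L_total = L₁ + 10·log₁₀ N for N identical incoherent sources.
L_total = 75.7 + 10·log₁₀(11) = 75.7 + 10.414 = 86.11 dB.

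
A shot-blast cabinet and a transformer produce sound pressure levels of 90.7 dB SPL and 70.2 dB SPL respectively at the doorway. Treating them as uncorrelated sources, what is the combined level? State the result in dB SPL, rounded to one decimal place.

For uncorrelated sources the intensities add, so convert each level to linear form, sum, and take 10·log₁₀ of the total.
Σ 10^(L/10) = 10^(90.7/10) + 10^(70.2/10) = 1.185e+09.
L_total = 10·log₁₀(1.185e+09) = 90.74 dB SPL.

90.7 dB SPL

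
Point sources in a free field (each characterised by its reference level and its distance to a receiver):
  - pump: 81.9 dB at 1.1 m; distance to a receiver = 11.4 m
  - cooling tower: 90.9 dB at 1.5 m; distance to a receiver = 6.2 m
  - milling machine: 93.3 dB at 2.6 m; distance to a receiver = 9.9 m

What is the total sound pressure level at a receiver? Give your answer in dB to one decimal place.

83.4 dB

Apply inverse-square spreading to bring every level to the receiver, then sum 10^(L/10).
pump: 81.9 − 20·log₁₀(11.4/1.1) = 81.9 − 20.31 = 61.59 dB.
cooling tower: 90.9 − 20·log₁₀(6.2/1.5) = 90.9 − 12.33 = 78.57 dB.
milling machine: 93.3 − 20·log₁₀(9.9/2.6) = 93.3 − 11.61 = 81.69 dB.
Σ 10^(L/10) = 2.209e+08 → L_total = 10·log₁₀(2.209e+08) = 83.44 dB.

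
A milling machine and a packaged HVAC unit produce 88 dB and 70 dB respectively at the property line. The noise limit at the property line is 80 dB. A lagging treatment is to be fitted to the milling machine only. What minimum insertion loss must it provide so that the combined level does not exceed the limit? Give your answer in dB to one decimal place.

8.5 dB

Everything except the milling machine sums to 10^(70/10) = 1.000e+07 in linear terms, 70.00 dB.
The limit corresponds to 10^(80/10) = 1.000e+08; subtracting the fixed part leaves 9.000e+07 for the milling machine, i.e. 79.54 dB.
So the milling machine must be reduced from 88 to 79.54 dB: IL = 8.46 dB.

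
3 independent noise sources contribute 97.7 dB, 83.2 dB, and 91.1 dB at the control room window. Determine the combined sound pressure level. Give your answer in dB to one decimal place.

98.7 dB

For uncorrelated sources the intensities add, so convert each level to linear form, sum, and take 10·log₁₀ of the total.
Σ 10^(L/10) = 10^(97.7/10) + 10^(83.2/10) + 10^(91.1/10) = 7.386e+09.
L_total = 10·log₁₀(7.386e+09) = 98.68 dB.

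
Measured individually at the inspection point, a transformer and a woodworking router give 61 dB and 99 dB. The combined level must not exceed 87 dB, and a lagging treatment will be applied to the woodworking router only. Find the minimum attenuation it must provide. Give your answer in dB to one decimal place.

Fixed contribution from the other source: Σ 10^(L/10) = 10^(61/10) = 1.259e+06 (61.00 dB).
To meet 87 dB overall, the treated woodworking router may contribute at most 10^(87/10) − 1.259e+06 = 4.999e+08, i.e. 86.99 dB.
Required insertion loss = 99 − 86.99 = 12.01 dB.

12.0 dB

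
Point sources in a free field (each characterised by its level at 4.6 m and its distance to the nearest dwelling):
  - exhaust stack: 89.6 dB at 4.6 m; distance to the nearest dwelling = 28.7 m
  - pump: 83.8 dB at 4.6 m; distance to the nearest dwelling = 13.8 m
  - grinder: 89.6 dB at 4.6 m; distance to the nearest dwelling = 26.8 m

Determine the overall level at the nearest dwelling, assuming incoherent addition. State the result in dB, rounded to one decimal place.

First find each source's level at the receiver (point-source: −20·log₁₀(r/r_ref)), then combine on an intensity basis.
exhaust stack: 89.6 − 20·log₁₀(28.7/4.6) = 89.6 − 15.90 = 73.70 dB.
pump: 83.8 − 20·log₁₀(13.8/4.6) = 83.8 − 9.54 = 74.26 dB.
grinder: 89.6 − 20·log₁₀(26.8/4.6) = 89.6 − 15.31 = 74.29 dB.
Σ 10^(L/10) = 7.695e+07 → L_total = 10·log₁₀(7.695e+07) = 78.86 dB.

78.9 dB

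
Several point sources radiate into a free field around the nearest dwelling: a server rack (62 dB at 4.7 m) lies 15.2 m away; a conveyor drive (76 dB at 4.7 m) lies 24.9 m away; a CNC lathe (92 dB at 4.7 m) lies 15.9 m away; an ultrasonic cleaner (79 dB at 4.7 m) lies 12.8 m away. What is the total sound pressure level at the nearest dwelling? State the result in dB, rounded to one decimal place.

First find each source's level at the receiver (point-source: −20·log₁₀(r/r_ref)), then combine on an intensity basis.
server rack: 62 − 20·log₁₀(15.2/4.7) = 62 − 10.19 = 51.81 dB.
conveyor drive: 76 − 20·log₁₀(24.9/4.7) = 76 − 14.48 = 61.52 dB.
CNC lathe: 92 − 20·log₁₀(15.9/4.7) = 92 − 10.59 = 81.41 dB.
ultrasonic cleaner: 79 − 20·log₁₀(12.8/4.7) = 79 − 8.70 = 70.30 dB.
Σ 10^(L/10) = 1.508e+08 → L_total = 10·log₁₀(1.508e+08) = 81.78 dB.

81.8 dB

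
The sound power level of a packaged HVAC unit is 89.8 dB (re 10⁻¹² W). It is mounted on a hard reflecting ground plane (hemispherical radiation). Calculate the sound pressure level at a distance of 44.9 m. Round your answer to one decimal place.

L_p = L_w − 10·log₁₀(2π·r²) with r = 44.9 m.
2π·r² = 1.267e+04 m², 10·log₁₀ of that is 41.027 dB.
L_p = 89.8 − 41.027 = 48.77 dB.

48.8 dB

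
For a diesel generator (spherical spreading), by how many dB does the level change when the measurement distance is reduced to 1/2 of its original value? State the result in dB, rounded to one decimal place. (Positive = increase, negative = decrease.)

A point source loses 6 dB per doubling of distance; generally ΔL = −20·log₁₀(r₂/r₁).
ΔL = −20·log₁₀(0.5) = +6.02 dB.

+6.0 dB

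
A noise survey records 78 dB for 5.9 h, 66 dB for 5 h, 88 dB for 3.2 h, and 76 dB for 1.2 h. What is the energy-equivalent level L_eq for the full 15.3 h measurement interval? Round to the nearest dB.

L_eq = 10·log₁₀[(1/T)·Σ tᵢ·10^(Lᵢ/10)] with T = 15.3 h.
Σ tᵢ·10^(Lᵢ/10) = 5.9·10^(78/10) + 5·10^(66/10) + 3.2·10^(88/10) + 1.2·10^(76/10) = 2.459e+09.
L_eq = 10·log₁₀(2.459e+09/15.3) = 82.06 dB.

82 dB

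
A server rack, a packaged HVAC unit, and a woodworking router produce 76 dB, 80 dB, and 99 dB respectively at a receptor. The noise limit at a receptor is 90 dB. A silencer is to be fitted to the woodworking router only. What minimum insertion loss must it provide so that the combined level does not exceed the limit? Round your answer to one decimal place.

9.7 dB

Everything except the woodworking router sums to 10^(76/10) + 10^(80/10) = 1.398e+08 in linear terms, 81.46 dB.
To meet 90 dB overall, the treated woodworking router may contribute at most 10^(90/10) − 1.398e+08 = 8.602e+08, i.e. 89.35 dB.
Required insertion loss = 99 − 89.35 = 9.65 dB.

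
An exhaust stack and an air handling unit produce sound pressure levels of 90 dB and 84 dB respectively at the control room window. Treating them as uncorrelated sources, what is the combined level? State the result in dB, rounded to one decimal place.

Incoherent sources combine by intensity addition: L_total = 10·log₁₀(Σ 10^(L_i/10)).
Σ 10^(L/10) = 10^(90/10) + 10^(84/10) = 1.251e+09.
L_total = 10·log₁₀(1.251e+09) = 90.97 dB.

91.0 dB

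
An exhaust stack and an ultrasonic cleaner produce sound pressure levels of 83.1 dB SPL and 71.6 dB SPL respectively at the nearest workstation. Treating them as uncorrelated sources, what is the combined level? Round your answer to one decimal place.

Incoherent sources combine by intensity addition: L_total = 10·log₁₀(Σ 10^(L_i/10)).
Σ 10^(L/10) = 10^(83.1/10) + 10^(71.6/10) = 2.186e+08.
L_total = 10·log₁₀(2.186e+08) = 83.40 dB SPL.

83.4 dB SPL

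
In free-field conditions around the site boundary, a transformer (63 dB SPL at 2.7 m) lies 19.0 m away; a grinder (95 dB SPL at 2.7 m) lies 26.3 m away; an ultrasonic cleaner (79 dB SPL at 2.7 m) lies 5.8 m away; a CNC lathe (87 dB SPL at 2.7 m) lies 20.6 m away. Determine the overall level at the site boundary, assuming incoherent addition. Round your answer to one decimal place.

77.7 dB SPL

First find each source's level at the receiver (point-source: −20·log₁₀(r/r_ref)), then combine on an intensity basis.
transformer: 63 − 20·log₁₀(19.0/2.7) = 63 − 16.95 = 46.05 dB SPL.
grinder: 95 − 20·log₁₀(26.3/2.7) = 95 − 19.77 = 75.23 dB SPL.
ultrasonic cleaner: 79 − 20·log₁₀(5.8/2.7) = 79 − 6.64 = 72.36 dB SPL.
CNC lathe: 87 − 20·log₁₀(20.6/2.7) = 87 − 17.65 = 69.35 dB SPL.
Σ 10^(L/10) = 5.919e+07 → L_total = 10·log₁₀(5.919e+07) = 77.72 dB SPL.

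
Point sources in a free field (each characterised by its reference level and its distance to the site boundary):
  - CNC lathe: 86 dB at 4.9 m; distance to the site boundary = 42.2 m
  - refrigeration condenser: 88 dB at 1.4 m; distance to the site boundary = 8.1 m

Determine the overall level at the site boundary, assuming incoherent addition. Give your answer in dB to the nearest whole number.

74 dB

Propagate each source to the receiver with L = L_ref − 20·log₁₀(r/r_ref), then add intensities.
CNC lathe: 86 − 20·log₁₀(42.2/4.9) = 86 − 18.70 = 67.30 dB.
refrigeration condenser: 88 − 20·log₁₀(8.1/1.4) = 88 − 15.25 = 72.75 dB.
Σ 10^(L/10) = 2.422e+07 → L_total = 10·log₁₀(2.422e+07) = 73.84 dB.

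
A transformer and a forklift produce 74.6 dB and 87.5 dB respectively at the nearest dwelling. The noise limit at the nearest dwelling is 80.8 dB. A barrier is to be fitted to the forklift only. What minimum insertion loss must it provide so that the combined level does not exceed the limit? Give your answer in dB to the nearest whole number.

8 dB

Fixed contribution from the other source: Σ 10^(L/10) = 10^(74.6/10) = 2.884e+07 (74.60 dB).
To meet 80.8 dB overall, the treated forklift may contribute at most 10^(80.8/10) − 2.884e+07 = 9.139e+07, i.e. 79.61 dB.
Required insertion loss = 87.5 − 79.61 = 7.89 dB.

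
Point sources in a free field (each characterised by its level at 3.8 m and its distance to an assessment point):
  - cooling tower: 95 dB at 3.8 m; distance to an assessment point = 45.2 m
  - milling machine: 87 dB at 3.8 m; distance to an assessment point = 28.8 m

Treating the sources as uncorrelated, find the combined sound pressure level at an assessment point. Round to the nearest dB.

Propagate each source to the receiver with L = L_ref − 20·log₁₀(r/r_ref), then add intensities.
cooling tower: 95 − 20·log₁₀(45.2/3.8) = 95 − 21.51 = 73.49 dB.
milling machine: 87 − 20·log₁₀(28.8/3.8) = 87 − 17.59 = 69.41 dB.
Σ 10^(L/10) = 3.108e+07 → L_total = 10·log₁₀(3.108e+07) = 74.92 dB.

75 dB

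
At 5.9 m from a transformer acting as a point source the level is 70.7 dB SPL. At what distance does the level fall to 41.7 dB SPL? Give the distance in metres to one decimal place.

166.3 m

For a point source L₁ − L₂ = 20·log₁₀(r₂/r₁), so r₂ = r₁·10^((L₁−L₂)/20).
r₂ = 5.9·10^((70.7−41.7)/20) = 5.9·10^(29.0/20) = 166.28 m.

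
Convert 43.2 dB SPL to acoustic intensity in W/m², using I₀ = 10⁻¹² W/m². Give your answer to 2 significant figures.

L = 10·log₁₀(I/I₀) ⇒ I = I₀·10^(L/10) = 10⁻¹² × 10^4.32.

2.1e-08 W/m²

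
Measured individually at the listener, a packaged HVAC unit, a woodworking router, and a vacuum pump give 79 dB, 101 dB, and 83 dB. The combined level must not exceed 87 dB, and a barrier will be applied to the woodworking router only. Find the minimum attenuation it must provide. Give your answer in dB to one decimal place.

17.5 dB

Everything except the woodworking router sums to 10^(79/10) + 10^(83/10) = 2.790e+08 in linear terms, 84.46 dB.
To meet 87 dB overall, the treated woodworking router may contribute at most 10^(87/10) − 2.790e+08 = 2.222e+08, i.e. 83.47 dB.
Required insertion loss = 101 − 83.47 = 17.53 dB.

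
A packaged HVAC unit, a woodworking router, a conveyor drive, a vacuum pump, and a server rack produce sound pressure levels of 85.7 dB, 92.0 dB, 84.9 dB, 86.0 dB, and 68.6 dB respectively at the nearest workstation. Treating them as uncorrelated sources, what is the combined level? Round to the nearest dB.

94 dB

For uncorrelated sources the intensities add, so convert each level to linear form, sum, and take 10·log₁₀ of the total.
Σ 10^(L/10) = 10^(85.7/10) + 10^(92.0/10) + 10^(84.9/10) + 10^(86.0/10) + 10^(68.6/10) = 2.671e+09.
L_total = 10·log₁₀(2.671e+09) = 94.27 dB.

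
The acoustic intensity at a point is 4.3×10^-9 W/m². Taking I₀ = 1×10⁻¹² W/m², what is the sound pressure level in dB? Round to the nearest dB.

I/I₀ = 4.3×10^-9/10⁻¹² = 4.3×10^3, and L = 10·log₁₀(I/I₀).
L = 10·(0.6335 + 3) = 36.33 dB.

36 dB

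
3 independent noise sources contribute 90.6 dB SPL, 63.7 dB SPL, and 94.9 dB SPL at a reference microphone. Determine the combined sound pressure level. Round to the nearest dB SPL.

Incoherent sources combine by intensity addition: L_total = 10·log₁₀(Σ 10^(L_i/10)).
Σ 10^(L/10) = 10^(90.6/10) + 10^(63.7/10) + 10^(94.9/10) = 4.241e+09.
L_total = 10·log₁₀(4.241e+09) = 96.27 dB SPL.

96 dB SPL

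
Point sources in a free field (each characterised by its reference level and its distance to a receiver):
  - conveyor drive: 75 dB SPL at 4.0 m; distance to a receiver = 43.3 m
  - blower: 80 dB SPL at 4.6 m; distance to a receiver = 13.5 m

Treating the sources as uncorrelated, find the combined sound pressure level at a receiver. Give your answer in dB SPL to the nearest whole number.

Apply inverse-square spreading to bring every level to the receiver, then sum 10^(L/10).
conveyor drive: 75 − 20·log₁₀(43.3/4.0) = 75 − 20.69 = 54.31 dB SPL.
blower: 80 − 20·log₁₀(13.5/4.6) = 80 − 9.35 = 70.65 dB SPL.
Σ 10^(L/10) = 1.188e+07 → L_total = 10·log₁₀(1.188e+07) = 70.75 dB SPL.

71 dB SPL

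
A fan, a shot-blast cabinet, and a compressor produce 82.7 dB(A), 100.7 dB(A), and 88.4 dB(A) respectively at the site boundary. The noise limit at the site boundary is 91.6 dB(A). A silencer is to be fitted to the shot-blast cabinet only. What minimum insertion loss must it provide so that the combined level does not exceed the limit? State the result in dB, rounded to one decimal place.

The untreated sources together contribute 10^(82.7/10) + 10^(88.4/10) = 8.780e+08, i.e. 89.44 dB(A).
To meet 91.6 dB(A) overall, the treated shot-blast cabinet may contribute at most 10^(91.6/10) − 8.780e+08 = 5.674e+08, i.e. 87.54 dB(A).
Required insertion loss = 100.7 − 87.54 = 13.16 dB.

13.2 dB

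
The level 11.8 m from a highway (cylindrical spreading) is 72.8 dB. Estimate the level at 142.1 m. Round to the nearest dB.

62 dB

Cylindrical spreading from a line source gives a 10·log₁₀(r₂/r₁) drop.
L₂ = 72.8 − 10·log₁₀(142.1/11.8) = 72.8 − 10.807 = 61.99 dB.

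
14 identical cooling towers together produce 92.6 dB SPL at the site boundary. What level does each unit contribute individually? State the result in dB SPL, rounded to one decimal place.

Dividing the total intensity by 14 lowers the level by 10·log₁₀ 14 = 11.461 dB: L₁ = 92.6 − 11.461.

81.1 dB SPL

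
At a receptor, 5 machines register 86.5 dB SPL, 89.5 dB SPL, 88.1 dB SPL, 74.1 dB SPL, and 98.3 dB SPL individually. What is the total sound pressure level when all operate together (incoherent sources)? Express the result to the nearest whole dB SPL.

99 dB SPL

For uncorrelated sources the intensities add, so convert each level to linear form, sum, and take 10·log₁₀ of the total.
Σ 10^(L/10) = 10^(86.5/10) + 10^(89.5/10) + 10^(88.1/10) + 10^(74.1/10) + 10^(98.3/10) = 8.770e+09.
L_total = 10·log₁₀(8.770e+09) = 99.43 dB SPL.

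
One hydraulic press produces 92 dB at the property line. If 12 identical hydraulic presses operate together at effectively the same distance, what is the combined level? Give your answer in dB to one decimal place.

102.8 dB

With 12 equal, uncorrelated contributions the intensity is 12× that of one unit, giving a rise of 10·log₁₀ 12.
L_total = 92 + 10·log₁₀(12) = 92 + 10.792 = 102.79 dB.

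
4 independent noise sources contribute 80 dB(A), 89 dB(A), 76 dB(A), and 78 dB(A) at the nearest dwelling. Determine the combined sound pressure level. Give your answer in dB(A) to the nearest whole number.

For uncorrelated sources the intensities add, so convert each level to linear form, sum, and take 10·log₁₀ of the total.
Σ 10^(L/10) = 10^(80/10) + 10^(89/10) + 10^(76/10) + 10^(78/10) = 9.972e+08.
L_total = 10·log₁₀(9.972e+08) = 89.99 dB(A).

90 dB(A)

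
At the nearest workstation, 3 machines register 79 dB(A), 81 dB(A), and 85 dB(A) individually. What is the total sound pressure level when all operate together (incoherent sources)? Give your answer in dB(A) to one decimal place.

87.2 dB(A)

Incoherent sources combine by intensity addition: L_total = 10·log₁₀(Σ 10^(L_i/10)).
Σ 10^(L/10) = 10^(79/10) + 10^(81/10) + 10^(85/10) = 5.216e+08.
L_total = 10·log₁₀(5.216e+08) = 87.17 dB(A).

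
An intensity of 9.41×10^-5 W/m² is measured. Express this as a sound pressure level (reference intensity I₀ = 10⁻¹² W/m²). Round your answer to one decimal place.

79.7 dB

I/I₀ = 9.41×10^-5/10⁻¹² = 9.41×10^7, and L = 10·log₁₀(I/I₀).
L = 10·(0.9736 + 7) = 79.74 dB.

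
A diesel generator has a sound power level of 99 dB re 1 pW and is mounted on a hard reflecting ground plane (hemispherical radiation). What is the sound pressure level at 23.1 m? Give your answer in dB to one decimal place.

63.7 dB

Free-field hemispherical radiation: L_p = L_w − 10·log₁₀(2π·r²), r = 23.1 m.
2π·r² = 3353 m², 10·log₁₀ of that is 35.254 dB.
L_p = 99 − 35.254 = 63.75 dB.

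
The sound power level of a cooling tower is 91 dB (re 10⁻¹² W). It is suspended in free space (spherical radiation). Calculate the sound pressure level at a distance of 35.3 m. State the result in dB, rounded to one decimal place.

L_p = L_w − 10·log₁₀(4π·r²) with r = 35.3 m.
4π·r² = 1.566e+04 m², 10·log₁₀ of that is 41.948 dB.
L_p = 91 − 41.948 = 49.05 dB.

49.1 dB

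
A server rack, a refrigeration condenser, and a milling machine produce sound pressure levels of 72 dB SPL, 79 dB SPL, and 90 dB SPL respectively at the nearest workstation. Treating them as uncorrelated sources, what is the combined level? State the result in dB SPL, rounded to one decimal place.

Incoherent sources combine by intensity addition: L_total = 10·log₁₀(Σ 10^(L_i/10)).
Σ 10^(L/10) = 10^(72/10) + 10^(79/10) + 10^(90/10) = 1.095e+09.
L_total = 10·log₁₀(1.095e+09) = 90.40 dB SPL.

90.4 dB SPL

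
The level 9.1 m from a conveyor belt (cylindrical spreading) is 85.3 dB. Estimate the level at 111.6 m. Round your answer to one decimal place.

74.4 dB

Line-source attenuation: ΔL = 10·log₁₀(r₂/r₁) = 10·log₁₀(111.6/9.1) = 10.886 dB.
L₂ = 85.3 − 10·log₁₀(111.6/9.1) = 85.3 − 10.886 = 74.41 dB.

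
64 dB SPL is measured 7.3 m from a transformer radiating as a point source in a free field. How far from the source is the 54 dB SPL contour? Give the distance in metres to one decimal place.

23.1 m

The 10.0 dB drop corresponds to a distance ratio of 10^(10.0/20) for a point source.
r₂ = 7.3·10^((64−54)/20) = 7.3·10^(10.0/20) = 23.08 m.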